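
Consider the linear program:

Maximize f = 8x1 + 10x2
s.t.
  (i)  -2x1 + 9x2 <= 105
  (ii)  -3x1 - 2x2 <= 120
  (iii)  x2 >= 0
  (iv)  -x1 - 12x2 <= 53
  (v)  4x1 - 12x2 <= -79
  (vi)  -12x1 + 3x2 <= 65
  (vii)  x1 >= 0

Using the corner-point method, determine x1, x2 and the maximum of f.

Extreme points and f = 8x1 + 10x2:
  (183/4, 131/6) → f = 1753/3
  (0, 35/3) → f = 350/3
  (0, 79/12) → f = 395/6

x1 = 183/4, x2 = 131/6, maximum f = 1753/3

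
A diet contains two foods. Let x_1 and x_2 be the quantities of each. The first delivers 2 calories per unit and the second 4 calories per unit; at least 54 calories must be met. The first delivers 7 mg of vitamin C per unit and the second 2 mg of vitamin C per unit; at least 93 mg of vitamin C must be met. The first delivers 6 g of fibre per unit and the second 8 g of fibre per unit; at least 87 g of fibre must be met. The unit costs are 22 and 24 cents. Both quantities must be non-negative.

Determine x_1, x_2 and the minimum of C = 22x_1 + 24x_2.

x_1 = 11, x_2 = 8, minimum C = 434

Feasible corners and C = 22x_1 + 24x_2:
  (0, 93/2) → C = 1116
  (27, 0) → C = 594
  (11, 8) → C = 434
The feasible region is unbounded (it extends along (0, 1), (1, 0)), but C strictly increases along every unbounded feasible direction, so there is no improving ray and the minimum is attained at a vertex.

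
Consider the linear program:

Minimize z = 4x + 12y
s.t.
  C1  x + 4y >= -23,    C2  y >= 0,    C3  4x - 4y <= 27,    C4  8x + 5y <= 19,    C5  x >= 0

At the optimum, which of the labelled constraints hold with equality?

C2 and C5

Feasible corners and z = 4x + 12y:
  (19/8, 0) → z = 19/2
  (0, 0) → z = 0
  (0, 19/5) → z = 228/5

The minimum is at (0, 0). Substituting into each constraint, equality holds for C2 and C5; the remaining constraints have slack.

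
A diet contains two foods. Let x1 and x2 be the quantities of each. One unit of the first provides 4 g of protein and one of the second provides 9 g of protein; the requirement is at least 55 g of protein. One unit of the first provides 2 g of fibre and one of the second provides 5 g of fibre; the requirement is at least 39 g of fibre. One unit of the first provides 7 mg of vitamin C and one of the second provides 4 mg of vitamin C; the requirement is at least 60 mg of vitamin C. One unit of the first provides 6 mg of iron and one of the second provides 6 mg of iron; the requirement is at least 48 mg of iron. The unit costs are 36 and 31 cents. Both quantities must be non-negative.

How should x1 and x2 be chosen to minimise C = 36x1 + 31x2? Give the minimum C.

x1 = 16/3, x2 = 17/3, minimum C = 1103/3

Feasible corners and C = 36x1 + 31x2:
  (0, 15) → C = 465
  (39/2, 0) → C = 702
  (16/3, 17/3) → C = 1103/3
The feasible region is unbounded (it extends along (0, 1), (1, 0)), but C strictly increases along every unbounded feasible direction, so there is no improving ray and the minimum is attained at a vertex.

The optimum lies where 2x1 + 5x2 = 39 and 7x1 + 4x2 = 60.
Solving simultaneously gives x1 = 16/3, x2 = 17/3.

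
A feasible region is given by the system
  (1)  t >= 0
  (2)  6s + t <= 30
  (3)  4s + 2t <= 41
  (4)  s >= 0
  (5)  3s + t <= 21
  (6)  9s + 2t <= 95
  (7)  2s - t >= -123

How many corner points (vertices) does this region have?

Of the 21 pairwise boundary intersections, those satisfying every inequality are:
  (5, 0)
  (0, 0)
  (3, 12)
  (0, 41/2)
  (1/2, 39/2)

5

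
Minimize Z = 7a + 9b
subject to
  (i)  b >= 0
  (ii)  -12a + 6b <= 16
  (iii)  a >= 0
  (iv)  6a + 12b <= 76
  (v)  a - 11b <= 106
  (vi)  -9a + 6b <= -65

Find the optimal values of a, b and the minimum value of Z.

Vertices and Z = 7a + 9b:
  (38/3, 0) → Z = 266/3
  (65/9, 0) → Z = 455/9
  (103/12, 49/24) → Z = 1883/24

The optimum lies where b = 0 and -9a + 6b = -65.
Solving simultaneously gives a = 65/9, b = 0.

a = 65/9, b = 0, minimum Z = 455/9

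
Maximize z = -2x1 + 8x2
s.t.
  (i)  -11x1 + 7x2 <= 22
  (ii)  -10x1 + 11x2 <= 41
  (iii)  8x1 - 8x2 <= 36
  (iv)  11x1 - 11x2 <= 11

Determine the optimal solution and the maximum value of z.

Extreme points and z = -2x1 + 8x2:
  (15/17, 77/17) → z = 586/17
  (-29/4, -33/4) → z = -103/2
  (52, 51) → z = 304

x1 = 52, x2 = 51, maximum z = 304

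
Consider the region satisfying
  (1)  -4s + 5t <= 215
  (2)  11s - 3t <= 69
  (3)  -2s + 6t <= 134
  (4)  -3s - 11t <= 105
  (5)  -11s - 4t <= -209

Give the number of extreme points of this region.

3

Pairwise boundary intersections that survive every other constraint:
  (68/5, 403/15)
  (129/11, 20)
  (359/37, 946/37)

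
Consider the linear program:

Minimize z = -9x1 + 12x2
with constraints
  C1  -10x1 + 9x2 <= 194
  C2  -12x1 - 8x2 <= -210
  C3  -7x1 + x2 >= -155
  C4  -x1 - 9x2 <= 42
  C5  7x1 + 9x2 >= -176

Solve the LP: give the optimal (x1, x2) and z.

x1 = 725/34, x2 = -195/34, minimum z = -8865/34

Extreme points and z = -9x1 + 12x2:
  (169/94, 1107/47) → z = 25047/94
  (1589/53, 2908/53) → z = 20595/53
  (725/34, -195/34) → z = -8865/34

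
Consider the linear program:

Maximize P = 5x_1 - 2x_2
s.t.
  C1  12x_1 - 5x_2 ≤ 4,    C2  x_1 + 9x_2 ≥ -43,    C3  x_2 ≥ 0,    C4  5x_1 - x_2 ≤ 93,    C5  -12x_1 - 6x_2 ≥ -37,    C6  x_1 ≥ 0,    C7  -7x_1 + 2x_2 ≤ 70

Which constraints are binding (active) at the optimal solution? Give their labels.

Feasible corners and P = 5x_1 - 2x_2:
  (1/3, 0) → P = 5/3
  (19/12, 3) → P = 23/12
  (0, 0) → P = 0
  (0, 37/6) → P = -37/3

The maximum is at (19/12, 3). Substituting into each constraint, equality holds for C1 and C5; the remaining constraints have slack.

C1 and C5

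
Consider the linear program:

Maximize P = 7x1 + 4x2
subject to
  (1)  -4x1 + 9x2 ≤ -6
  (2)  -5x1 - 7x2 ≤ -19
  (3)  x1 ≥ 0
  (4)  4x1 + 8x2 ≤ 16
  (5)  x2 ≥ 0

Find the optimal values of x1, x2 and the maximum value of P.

x1 = 4, x2 = 0, maximum P = 28

Corner points and P = 7x1 + 4x2:
  (10/3, 1/3) → P = 74/3
  (19/5, 0) → P = 133/5
  (4, 0) → P = 28

At the optimal vertex, 4x1 + 8x2 = 16 and x2 = 0.
Solving simultaneously gives x1 = 4, x2 = 0.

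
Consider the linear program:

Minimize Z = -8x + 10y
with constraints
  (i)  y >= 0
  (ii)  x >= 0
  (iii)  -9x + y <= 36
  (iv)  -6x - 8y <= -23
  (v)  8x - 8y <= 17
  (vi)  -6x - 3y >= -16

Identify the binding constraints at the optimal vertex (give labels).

(iv) and (vi)

Vertices and Z = -8x + 10y:
  (0, 23/8) → Z = 115/4
  (0, 16/3) → Z = 160/3
  (59/30, 7/5) → Z = -26/15

The minimum is at (59/30, 7/5). Substituting into each constraint, equality holds for (iv) and (vi); the remaining constraints have slack.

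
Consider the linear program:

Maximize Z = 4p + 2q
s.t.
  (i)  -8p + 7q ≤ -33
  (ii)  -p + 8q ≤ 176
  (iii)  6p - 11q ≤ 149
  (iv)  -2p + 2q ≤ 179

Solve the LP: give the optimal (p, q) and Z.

p = 3128/37, q = 1205/37, maximum Z = 14922/37

Vertices and Z = 4p + 2q:
  (1496/57, 1441/57) → Z = 8866/57
  (-340/23, -497/23) → Z = -2354/23
  (3128/37, 1205/37) → Z = 14922/37

The binding constraints are -p + 8q = 176 and 6p - 11q = 149.
Solving simultaneously gives p = 3128/37, q = 1205/37.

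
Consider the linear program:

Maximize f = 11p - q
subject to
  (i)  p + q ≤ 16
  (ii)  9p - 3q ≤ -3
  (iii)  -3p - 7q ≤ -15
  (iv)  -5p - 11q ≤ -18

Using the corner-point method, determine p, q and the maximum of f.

Extreme points and f = 11p - q:
  (15/4, 49/4) → f = 29
  (1/3, 2) → f = 5/3
  (-39/2, 21/2) → f = -225
The feasible region is unbounded (it extends along (-11, 5), (-1, 1)), but f strictly decreases along every unbounded feasible direction, so there is no improving ray and the maximum is attained at a vertex.

The optimum lies where p + q = 16 and 9p - 3q = -3.
Solving simultaneously gives p = 15/4, q = 49/4.

p = 15/4, q = 49/4, maximum f = 29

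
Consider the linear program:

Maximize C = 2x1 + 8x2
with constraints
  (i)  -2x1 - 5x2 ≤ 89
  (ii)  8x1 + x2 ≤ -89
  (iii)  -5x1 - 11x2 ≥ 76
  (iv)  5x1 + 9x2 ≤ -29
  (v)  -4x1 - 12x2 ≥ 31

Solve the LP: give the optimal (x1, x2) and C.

x1 = -913/4, x2 = 147/2, maximum C = 263/2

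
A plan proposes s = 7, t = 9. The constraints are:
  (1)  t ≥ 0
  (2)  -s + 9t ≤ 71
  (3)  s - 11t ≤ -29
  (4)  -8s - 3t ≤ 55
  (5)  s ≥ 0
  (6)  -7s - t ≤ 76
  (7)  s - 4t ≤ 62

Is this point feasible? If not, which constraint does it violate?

Constraint (2): -s + 9t = 74, which is not ≤ 71. All other constraints are satisfied.

not feasible — violates (2)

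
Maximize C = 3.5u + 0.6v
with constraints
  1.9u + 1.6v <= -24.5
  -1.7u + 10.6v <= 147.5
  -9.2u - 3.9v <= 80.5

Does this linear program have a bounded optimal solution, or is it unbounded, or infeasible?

unbounded

From the feasible point (-3325/731, -7245/731), moving in the direction (1.6, -1.9) keeps every constraint satisfied while C increases without bound.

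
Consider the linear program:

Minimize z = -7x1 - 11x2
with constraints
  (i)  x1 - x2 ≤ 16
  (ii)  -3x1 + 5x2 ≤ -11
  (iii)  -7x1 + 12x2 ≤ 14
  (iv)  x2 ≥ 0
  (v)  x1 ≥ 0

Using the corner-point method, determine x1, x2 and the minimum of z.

Corner points and z = -7x1 - 11x2:
  (69/2, 37/2) → z = -445
  (16, 0) → z = -112
  (11/3, 0) → z = -77/3

x1 = 69/2, x2 = 37/2, minimum z = -445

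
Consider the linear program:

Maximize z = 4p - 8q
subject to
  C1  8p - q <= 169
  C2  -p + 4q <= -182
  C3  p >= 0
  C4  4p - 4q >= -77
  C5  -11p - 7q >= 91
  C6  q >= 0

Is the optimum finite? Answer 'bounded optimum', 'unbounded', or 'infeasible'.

The boundaries 8p - q = 169 and -p + 4q = -182 meet at (494/31, -1287/31), but that point violates q ≥ 0. Every candidate vertex is excluded by some other constraint, so the feasible region is empty.

infeasible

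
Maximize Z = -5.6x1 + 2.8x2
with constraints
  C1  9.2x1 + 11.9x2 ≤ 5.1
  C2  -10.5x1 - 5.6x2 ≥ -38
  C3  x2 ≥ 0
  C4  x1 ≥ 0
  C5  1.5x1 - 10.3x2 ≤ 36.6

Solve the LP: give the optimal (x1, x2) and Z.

Vertices and Z = -5.6x1 + 2.8x2:
  (51/92, 0) → Z = -357/115
  (0, 3/7) → Z = 6/5
  (0, 0) → Z = 0

The binding constraints are 9.2x1 + 11.9x2 = 5.1 and x1 = 0.
Solving simultaneously gives x1 = 0, x2 = 3/7.

x1 = 0, x2 = 3/7, maximum Z = 6/5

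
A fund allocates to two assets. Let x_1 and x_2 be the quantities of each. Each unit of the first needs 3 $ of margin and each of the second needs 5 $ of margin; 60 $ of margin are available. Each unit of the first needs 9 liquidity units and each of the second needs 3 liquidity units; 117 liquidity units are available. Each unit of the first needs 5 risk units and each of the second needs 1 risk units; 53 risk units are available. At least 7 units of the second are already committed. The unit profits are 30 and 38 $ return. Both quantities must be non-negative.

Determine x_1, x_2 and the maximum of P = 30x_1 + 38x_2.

Extreme points and P = 30x_1 + 38x_2:
  (0, 12) → P = 456
  (0, 7) → P = 266
  (25/3, 7) → P = 516

The binding constraints are 3x_1 + 5x_2 = 60 and x_2 = 7.
Solving simultaneously gives x_1 = 25/3, x_2 = 7.

x_1 = 25/3, x_2 = 7, maximum P = 516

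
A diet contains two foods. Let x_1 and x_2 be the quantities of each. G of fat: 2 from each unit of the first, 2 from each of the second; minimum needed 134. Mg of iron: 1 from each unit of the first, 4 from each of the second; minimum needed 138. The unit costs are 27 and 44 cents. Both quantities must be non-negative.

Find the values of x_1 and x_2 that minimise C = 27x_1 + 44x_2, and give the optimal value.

Feasible corners and C = 27x_1 + 44x_2:
  (0, 67) → C = 2948
  (138, 0) → C = 3726
  (130/3, 71/3) → C = 6634/3
The feasible region is unbounded (it extends along (0, 1), (1, 0)), but C strictly increases along every unbounded feasible direction, so there is no improving ray and the minimum is attained at a vertex.

x_1 = 130/3, x_2 = 71/3, minimum C = 6634/3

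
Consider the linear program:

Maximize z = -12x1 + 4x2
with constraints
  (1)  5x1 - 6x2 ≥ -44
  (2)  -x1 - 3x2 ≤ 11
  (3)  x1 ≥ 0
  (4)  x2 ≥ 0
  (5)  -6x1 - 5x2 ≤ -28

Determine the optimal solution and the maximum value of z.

x1 = 0, x2 = 22/3, maximum z = 88/3

Extreme points and z = -12x1 + 4x2:
  (0, 22/3) → z = 88/3
  (0, 28/5) → z = 112/5
  (14/3, 0) → z = -56
The feasible region is unbounded (it extends along (6, 5), (1, 0)), but z strictly decreases along every unbounded feasible direction, so there is no improving ray and the maximum is attained at a vertex.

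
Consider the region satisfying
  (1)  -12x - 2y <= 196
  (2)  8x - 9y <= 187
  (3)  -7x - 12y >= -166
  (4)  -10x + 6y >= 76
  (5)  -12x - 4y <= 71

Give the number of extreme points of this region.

3

Pairwise boundary intersections that survive every other constraint:
  (14/27, 1096/81)
  (-379/29, 2489/116)
  (-365/56, 101/56)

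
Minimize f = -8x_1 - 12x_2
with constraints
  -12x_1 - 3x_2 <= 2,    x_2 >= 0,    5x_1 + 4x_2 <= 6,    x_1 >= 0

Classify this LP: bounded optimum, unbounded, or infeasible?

bounded optimum

Feasible corners and f = -8x_1 - 12x_2:
  (6/5, 0) → f = -48/5
  (0, 0) → f = 0
  (0, 3/2) → f = -18
The feasible region has finitely many vertices and no improving ray; the minimum is -18 at (0, 3/2).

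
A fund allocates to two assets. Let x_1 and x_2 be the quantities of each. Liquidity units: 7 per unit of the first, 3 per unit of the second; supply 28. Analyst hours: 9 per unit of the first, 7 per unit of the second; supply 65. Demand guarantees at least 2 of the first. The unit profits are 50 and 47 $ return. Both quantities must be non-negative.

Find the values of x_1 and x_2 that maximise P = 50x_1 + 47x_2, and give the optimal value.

x_1 = 2, x_2 = 14/3, maximum P = 958/3

The binding constraints are 7x_1 + 3x_2 = 28 and x_1 = 2.
Solving simultaneously gives x_1 = 2, x_2 = 14/3.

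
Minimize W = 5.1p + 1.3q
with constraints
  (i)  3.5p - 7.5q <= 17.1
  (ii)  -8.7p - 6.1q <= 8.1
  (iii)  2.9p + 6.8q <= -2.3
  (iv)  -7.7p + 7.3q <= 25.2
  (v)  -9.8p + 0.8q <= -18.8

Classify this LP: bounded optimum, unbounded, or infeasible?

bounded optimum

Extreme points and W = 5.1p + 1.3q:
  (9903/4555, -5764/4555) → W = 430121/45550
  (6366/3535, -727/505) → W = 258509/35350
  (1575/862, -3853/3448) → W = 271211/34480
The feasible region has finitely many vertices and no improving ray; the minimum is 258509/35350 at (6366/3535, -727/505).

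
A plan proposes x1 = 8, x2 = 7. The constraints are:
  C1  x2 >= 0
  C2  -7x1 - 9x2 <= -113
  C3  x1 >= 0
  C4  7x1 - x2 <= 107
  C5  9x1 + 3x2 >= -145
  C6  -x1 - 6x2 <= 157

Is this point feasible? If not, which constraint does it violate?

feasible

C1: 7 ≥ 0 ✓
C2: -119 ≤ -113 ✓
C3: 8 ≥ 0 ✓
C4: 49 ≤ 107 ✓
C5: 93 ≥ -145 ✓
C6: -50 ≤ 157 ✓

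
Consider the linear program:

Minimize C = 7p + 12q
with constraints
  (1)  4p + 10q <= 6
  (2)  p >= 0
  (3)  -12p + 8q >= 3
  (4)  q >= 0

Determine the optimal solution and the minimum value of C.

Feasible corners and C = 7p + 12q:
  (0, 3/5) → C = 36/5
  (9/76, 21/38) → C = 567/76
  (0, 3/8) → C = 9/2

The optimum lies where p = 0 and -12p + 8q = 3.
Solving simultaneously gives p = 0, q = 3/8.

p = 0, q = 3/8, minimum C = 9/2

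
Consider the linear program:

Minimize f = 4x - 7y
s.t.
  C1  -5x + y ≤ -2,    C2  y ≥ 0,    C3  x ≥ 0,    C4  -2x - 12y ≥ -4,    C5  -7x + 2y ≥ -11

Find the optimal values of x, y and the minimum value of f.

Vertices and f = 4x - 7y:
  (2/5, 0) → f = 8/5
  (14/31, 8/31) → f = 0
  (11/7, 0) → f = 44/7
  (35/22, 3/44) → f = 259/44

At the optimal vertex, -5x + y = -2 and -2x - 12y = -4.
Solving simultaneously gives x = 14/31, y = 8/31.

x = 14/31, y = 8/31, minimum f = 0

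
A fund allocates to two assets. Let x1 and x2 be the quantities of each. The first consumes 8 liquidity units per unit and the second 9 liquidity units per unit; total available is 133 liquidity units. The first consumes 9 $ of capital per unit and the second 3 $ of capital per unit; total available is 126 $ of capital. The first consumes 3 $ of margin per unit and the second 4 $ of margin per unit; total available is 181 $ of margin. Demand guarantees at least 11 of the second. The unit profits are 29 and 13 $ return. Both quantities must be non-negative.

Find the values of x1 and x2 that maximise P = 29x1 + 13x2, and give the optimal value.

x1 = 17/4, x2 = 11, maximum P = 1065/4

Extreme points and P = 29x1 + 13x2:
  (0, 133/9) → P = 1729/9
  (0, 11) → P = 143
  (17/4, 11) → P = 1065/4

The binding constraints are 8x1 + 9x2 = 133 and x2 = 11.
Solving simultaneously gives x1 = 17/4, x2 = 11.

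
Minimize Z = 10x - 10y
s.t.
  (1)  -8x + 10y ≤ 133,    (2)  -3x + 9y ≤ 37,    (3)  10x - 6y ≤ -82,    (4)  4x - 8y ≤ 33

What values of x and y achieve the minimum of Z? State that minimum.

Corner points and Z = 10x - 10y:
  (-827/42, -103/42) → Z = -3620/21
  (-697/12, -199/6) → Z = -1495/6
  (-43/6, 31/18) → Z = -800/9
  (-61/4, -47/4) → Z = -35

The binding constraints are -8x + 10y = 133 and 4x - 8y = 33.
Solving simultaneously gives x = -697/12, y = -199/6.

x = -697/12, y = -199/6, minimum Z = -1495/6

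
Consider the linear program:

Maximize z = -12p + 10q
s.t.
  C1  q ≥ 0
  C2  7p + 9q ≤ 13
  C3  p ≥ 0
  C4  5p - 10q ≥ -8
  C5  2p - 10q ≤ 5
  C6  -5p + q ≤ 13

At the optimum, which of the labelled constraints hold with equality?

C3 and C4

Vertices and z = -12p + 10q:
  (13/7, 0) → z = -156/7
  (0, 0) → z = 0
  (58/115, 121/115) → z = 514/115
  (0, 4/5) → z = 8

The maximum is at (0, 4/5). Substituting into each constraint, equality holds for C3 and C4; the remaining constraints have slack.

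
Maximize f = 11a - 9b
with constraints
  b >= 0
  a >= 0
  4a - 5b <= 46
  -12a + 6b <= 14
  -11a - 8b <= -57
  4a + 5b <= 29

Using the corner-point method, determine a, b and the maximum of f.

Extreme points and f = 11a - 9b:
  (57/11, 0) → f = 57
  (29/4, 0) → f = 319/4
  (53/23, 91/23) → f = -236/23

At the optimal vertex, b = 0 and 4a + 5b = 29.
Solving simultaneously gives a = 29/4, b = 0.

a = 29/4, b = 0, maximum f = 319/4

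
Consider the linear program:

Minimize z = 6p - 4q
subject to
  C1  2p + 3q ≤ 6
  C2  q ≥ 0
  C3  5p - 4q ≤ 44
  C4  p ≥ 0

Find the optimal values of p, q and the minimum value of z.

Corner points and z = 6p - 4q:
  (3, 0) → z = 18
  (0, 2) → z = -8
  (0, 0) → z = 0

p = 0, q = 2, minimum z = -8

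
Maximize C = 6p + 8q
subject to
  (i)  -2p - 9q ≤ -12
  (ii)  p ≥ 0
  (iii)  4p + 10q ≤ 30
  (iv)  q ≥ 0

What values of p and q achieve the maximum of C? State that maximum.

p = 15/2, q = 0, maximum C = 45

The binding constraints are 4p + 10q = 30 and q = 0.
Solving simultaneously gives p = 15/2, q = 0.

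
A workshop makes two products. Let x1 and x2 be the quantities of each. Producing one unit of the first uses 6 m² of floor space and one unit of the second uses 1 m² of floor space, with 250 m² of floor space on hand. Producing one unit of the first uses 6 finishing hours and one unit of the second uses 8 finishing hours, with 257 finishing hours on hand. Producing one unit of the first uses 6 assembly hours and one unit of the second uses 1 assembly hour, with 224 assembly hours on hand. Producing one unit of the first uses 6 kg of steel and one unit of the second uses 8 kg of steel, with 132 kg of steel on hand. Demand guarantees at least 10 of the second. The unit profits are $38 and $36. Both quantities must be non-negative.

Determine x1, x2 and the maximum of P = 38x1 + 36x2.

x1 = 26/3, x2 = 10, maximum P = 2068/3

Extreme points and P = 38x1 + 36x2:
  (0, 33/2) → P = 594
  (0, 10) → P = 360
  (26/3, 10) → P = 2068/3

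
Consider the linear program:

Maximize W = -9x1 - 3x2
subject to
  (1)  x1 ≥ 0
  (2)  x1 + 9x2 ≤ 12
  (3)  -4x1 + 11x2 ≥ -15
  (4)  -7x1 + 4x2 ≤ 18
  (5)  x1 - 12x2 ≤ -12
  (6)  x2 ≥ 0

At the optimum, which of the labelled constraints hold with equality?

(1) and (5)

Vertices and W = -9x1 - 3x2:
  (0, 4/3) → W = -4
  (0, 1) → W = -3
  (12/7, 8/7) → W = -132/7

The maximum is at (0, 1). Substituting into each constraint, equality holds for (1) and (5); the remaining constraints have slack.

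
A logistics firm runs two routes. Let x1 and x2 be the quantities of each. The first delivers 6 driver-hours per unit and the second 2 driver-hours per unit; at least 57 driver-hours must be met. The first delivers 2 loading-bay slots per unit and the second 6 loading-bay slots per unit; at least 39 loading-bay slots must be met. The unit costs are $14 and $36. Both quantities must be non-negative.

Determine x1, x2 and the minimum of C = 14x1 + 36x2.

x1 = 33/4, x2 = 15/4, minimum C = 501/2

The feasible region is unbounded (it extends along (0, 1), (1, 0)), but C strictly increases along every unbounded feasible direction, so there is no improving ray and the minimum is attained at a vertex.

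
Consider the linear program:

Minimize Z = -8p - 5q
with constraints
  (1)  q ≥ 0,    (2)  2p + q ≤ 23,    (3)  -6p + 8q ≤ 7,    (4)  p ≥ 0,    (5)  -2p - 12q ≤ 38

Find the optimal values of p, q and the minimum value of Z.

At the optimal vertex, 2p + q = 23 and -6p + 8q = 7.
Solving simultaneously gives p = 177/22, q = 76/11.

p = 177/22, q = 76/11, minimum Z = -1088/11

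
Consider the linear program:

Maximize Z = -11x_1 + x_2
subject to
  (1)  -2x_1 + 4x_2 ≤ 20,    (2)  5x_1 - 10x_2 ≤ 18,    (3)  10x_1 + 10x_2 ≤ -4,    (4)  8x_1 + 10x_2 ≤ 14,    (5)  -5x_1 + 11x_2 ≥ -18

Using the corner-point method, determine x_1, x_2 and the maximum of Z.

Vertices and Z = -11x_1 + x_2:
  (-18/5, 16/5) → Z = 214/5
  (-146, -68) → Z = 1538
  (17/20, -5/4) → Z = -53/5

x_1 = -146, x_2 = -68, maximum Z = 1538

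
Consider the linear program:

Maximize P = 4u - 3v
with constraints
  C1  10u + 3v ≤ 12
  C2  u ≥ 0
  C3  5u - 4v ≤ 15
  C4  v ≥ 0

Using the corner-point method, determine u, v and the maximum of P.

u = 6/5, v = 0, maximum P = 24/5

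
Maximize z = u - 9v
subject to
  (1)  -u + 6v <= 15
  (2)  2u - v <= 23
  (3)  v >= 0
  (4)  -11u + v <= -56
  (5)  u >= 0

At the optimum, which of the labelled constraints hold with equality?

Feasible corners and z = u - 9v:
  (153/11, 53/11) → z = -324/11
  (27/5, 17/5) → z = -126/5
  (23/2, 0) → z = 23/2
  (56/11, 0) → z = 56/11

The maximum is at (23/2, 0). Substituting into each constraint, equality holds for (2) and (3); the remaining constraints have slack.

(2) and (3)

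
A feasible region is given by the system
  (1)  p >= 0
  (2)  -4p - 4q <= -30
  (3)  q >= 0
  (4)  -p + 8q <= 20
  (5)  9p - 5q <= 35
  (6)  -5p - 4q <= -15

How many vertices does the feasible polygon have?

3

The feasible vertices (each the meet of two boundaries and inside every other half-plane) are:
  (40/9, 55/18)
  (145/28, 65/28)
  (380/67, 215/67)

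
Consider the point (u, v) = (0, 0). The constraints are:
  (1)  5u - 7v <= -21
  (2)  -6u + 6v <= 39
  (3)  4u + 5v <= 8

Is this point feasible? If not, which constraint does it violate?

not feasible — violates (1)

Constraint (1): 5u - 7v = 0, which is not ≤ -21. All other constraints are satisfied.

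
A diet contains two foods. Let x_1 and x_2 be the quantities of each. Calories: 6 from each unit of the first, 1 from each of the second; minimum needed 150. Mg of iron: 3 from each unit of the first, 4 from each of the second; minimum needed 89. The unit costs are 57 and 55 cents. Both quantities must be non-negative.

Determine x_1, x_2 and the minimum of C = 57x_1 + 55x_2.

x_1 = 73/3, x_2 = 4, minimum C = 1607

Extreme points and C = 57x_1 + 55x_2:
  (0, 150) → C = 8250
  (89/3, 0) → C = 1691
  (73/3, 4) → C = 1607
The feasible region is unbounded (it extends along (0, 1), (1, 0)), but C strictly increases along every unbounded feasible direction, so there is no improving ray and the minimum is attained at a vertex.

At the optimal vertex, 6x_1 + x_2 = 150 and 3x_1 + 4x_2 = 89.
Solving simultaneously gives x_1 = 73/3, x_2 = 4.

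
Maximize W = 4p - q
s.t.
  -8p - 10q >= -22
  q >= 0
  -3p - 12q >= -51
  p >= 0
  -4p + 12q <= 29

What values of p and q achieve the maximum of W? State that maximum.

p = 11/4, q = 0, maximum W = 11

Corner points and W = 4p - q:
  (11/4, 0) → W = 11
  (0, 11/5) → W = -11/5
  (0, 0) → W = 0

The binding constraints are -8p - 10q = -22 and q = 0.
Solving simultaneously gives p = 11/4, q = 0.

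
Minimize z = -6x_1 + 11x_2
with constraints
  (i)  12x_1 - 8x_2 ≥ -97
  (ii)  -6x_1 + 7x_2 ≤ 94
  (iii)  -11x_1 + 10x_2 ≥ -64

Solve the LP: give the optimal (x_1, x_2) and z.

x_1 = -741/16, x_2 = -1835/32, minimum z = -11293/32

Vertices and z = -6x_1 + 11x_2:
  (73/36, 91/6) → z = 464/3
  (-741/16, -1835/32) → z = -11293/32
  (1388/17, 1418/17) → z = 7270/17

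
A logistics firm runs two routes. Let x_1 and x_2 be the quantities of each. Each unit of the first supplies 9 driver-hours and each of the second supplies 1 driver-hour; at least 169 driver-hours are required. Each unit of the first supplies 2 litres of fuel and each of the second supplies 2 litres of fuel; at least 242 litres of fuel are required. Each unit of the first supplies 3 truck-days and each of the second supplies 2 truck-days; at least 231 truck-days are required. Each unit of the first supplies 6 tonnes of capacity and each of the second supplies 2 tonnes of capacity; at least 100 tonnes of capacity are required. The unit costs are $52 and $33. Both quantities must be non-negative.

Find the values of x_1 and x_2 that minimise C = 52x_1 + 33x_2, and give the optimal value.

x_1 = 6, x_2 = 115, minimum C = 4107

Extreme points and C = 52x_1 + 33x_2:
  (0, 169) → C = 5577
  (121, 0) → C = 6292
  (6, 115) → C = 4107
The feasible region is unbounded (it extends along (0, 1), (1, 0)), but C strictly increases along every unbounded feasible direction, so there is no improving ray and the minimum is attained at a vertex.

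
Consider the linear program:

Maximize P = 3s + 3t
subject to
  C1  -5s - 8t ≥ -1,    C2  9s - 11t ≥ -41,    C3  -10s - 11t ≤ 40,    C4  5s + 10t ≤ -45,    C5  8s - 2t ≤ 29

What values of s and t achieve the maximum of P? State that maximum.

Vertices and P = 3s + 3t:
  (19/9, -50/9) → P = -31/3
  (239/108, -305/54) → P = -371/36
  (20/9, -101/18) → P = -61/6

The optimum lies where 5s + 10t = -45 and 8s - 2t = 29.
Solving simultaneously gives s = 20/9, t = -101/18.

s = 20/9, t = -101/18, maximum P = -61/6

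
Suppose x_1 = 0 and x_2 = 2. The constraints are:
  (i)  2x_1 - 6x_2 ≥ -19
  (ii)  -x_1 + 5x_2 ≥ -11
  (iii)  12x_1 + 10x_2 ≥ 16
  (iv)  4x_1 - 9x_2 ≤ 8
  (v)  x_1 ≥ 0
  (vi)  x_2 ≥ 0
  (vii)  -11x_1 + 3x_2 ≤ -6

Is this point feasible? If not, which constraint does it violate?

Constraint (vii): -11x_1 + 3x_2 = 6, which is not ≤ -6. All other constraints are satisfied.

not feasible — violates (vii)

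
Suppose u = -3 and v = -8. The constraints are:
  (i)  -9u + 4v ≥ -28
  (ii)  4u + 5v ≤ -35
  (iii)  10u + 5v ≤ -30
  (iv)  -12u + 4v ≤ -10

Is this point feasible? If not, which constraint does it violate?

not feasible — violates (iv)

Constraint (iv): -12u + 4v = 4, which is not ≤ -10. All other constraints are satisfied.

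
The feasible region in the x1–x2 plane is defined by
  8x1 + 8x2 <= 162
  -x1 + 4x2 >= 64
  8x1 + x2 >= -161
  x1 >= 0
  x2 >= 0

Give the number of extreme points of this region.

Intersecting each pair of boundary lines and keeping only the points that satisfy every inequality leaves:
  (17/5, 337/20)
  (0, 81/4)
  (0, 16)

3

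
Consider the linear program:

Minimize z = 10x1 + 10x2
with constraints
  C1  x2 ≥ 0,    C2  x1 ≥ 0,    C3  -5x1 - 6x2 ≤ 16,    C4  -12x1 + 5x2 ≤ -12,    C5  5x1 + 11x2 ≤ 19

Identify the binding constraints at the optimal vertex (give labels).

Vertices and z = 10x1 + 10x2:
  (1, 0) → z = 10
  (19/5, 0) → z = 38
  (227/157, 168/157) → z = 3950/157

The minimum is at (1, 0). Substituting into each constraint, equality holds for C1 and C4; the remaining constraints have slack.

C1 and C4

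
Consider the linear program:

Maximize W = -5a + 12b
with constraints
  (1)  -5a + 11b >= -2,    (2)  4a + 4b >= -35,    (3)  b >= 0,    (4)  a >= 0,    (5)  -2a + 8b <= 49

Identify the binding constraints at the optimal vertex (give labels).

Vertices and W = -5a + 12b:
  (2/5, 0) → W = -2
  (185/6, 83/6) → W = 71/6
  (0, 0) → W = 0
  (0, 49/8) → W = 147/2

The maximum is at (0, 49/8). Substituting into each constraint, equality holds for (4) and (5); the remaining constraints have slack.

(4) and (5)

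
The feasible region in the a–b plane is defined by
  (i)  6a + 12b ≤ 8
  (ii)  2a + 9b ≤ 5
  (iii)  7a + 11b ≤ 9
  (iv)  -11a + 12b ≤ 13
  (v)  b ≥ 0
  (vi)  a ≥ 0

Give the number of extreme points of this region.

The feasible vertices (each the meet of two boundaries and inside every other half-plane) are:
  (2/5, 7/15)
  (10/9, 1/9)
  (0, 5/9)
  (9/7, 0)
  (0, 0)

5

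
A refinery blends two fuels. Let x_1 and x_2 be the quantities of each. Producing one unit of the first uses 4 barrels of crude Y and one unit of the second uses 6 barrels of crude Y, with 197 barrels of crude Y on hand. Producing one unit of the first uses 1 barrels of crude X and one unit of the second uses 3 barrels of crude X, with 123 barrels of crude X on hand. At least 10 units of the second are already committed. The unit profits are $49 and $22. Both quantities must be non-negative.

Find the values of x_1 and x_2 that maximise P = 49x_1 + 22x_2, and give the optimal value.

x_1 = 137/4, x_2 = 10, maximum P = 7593/4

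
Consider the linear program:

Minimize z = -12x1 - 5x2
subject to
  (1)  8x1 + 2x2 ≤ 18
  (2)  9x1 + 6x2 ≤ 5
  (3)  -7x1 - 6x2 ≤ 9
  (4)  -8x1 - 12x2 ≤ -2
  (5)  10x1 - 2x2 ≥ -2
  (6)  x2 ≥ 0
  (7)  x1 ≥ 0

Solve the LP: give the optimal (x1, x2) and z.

Feasible corners and z = -12x1 - 5x2:
  (5/9, 0) → z = -20/3
  (0, 5/6) → z = -25/6
  (1/4, 0) → z = -3
  (0, 1/6) → z = -5/6

The binding constraints are 9x1 + 6x2 = 5 and x2 = 0.
Solving simultaneously gives x1 = 5/9, x2 = 0.

x1 = 5/9, x2 = 0, minimum z = -20/3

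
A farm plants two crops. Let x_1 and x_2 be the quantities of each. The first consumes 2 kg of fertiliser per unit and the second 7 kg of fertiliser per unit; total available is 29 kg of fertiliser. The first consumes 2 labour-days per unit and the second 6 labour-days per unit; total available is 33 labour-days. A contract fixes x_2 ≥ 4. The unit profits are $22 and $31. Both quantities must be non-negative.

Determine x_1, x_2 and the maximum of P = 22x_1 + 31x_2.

x_1 = 1/2, x_2 = 4, maximum P = 135

Extreme points and P = 22x_1 + 31x_2:
  (0, 29/7) → P = 899/7
  (0, 4) → P = 124
  (1/2, 4) → P = 135

At the optimal vertex, 2x_1 + 7x_2 = 29 and x_2 = 4.
Solving simultaneously gives x_1 = 1/2, x_2 = 4.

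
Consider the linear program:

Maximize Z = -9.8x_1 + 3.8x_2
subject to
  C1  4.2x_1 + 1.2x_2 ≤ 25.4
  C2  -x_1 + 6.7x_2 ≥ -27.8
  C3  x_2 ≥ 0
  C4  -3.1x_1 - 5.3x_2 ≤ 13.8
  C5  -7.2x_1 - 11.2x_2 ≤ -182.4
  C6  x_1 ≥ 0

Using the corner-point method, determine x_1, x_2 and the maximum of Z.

Corner points and Z = -9.8x_1 + 3.8x_2:
  (41/24, 243/16) → Z = 9833/240
  (0, 127/6) → Z = 2413/30
  (0, 114/7) → Z = 2166/35

The binding constraints are 4.2x_1 + 1.2x_2 = 25.4 and x_1 = 0.
Solving simultaneously gives x_1 = 0, x_2 = 127/6.

x_1 = 0, x_2 = 127/6, maximum Z = 2413/30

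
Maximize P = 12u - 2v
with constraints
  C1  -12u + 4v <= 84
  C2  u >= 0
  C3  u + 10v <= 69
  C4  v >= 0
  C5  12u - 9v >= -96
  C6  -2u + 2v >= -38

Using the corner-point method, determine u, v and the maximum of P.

Corner points and P = 12u - 2v:
  (0, 69/10) → P = -69/5
  (0, 0) → P = 0
  (259/11, 50/11) → P = 3008/11
  (19, 0) → P = 228

The optimum lies where u + 10v = 69 and -2u + 2v = -38.
Solving simultaneously gives u = 259/11, v = 50/11.

u = 259/11, v = 50/11, maximum P = 3008/11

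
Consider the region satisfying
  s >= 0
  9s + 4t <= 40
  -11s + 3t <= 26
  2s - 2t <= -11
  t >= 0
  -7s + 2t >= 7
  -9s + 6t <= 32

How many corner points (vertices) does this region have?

3

Of the 21 pairwise boundary intersections, those satisfying every inequality are:
  (4/5, 63/10)
  (1/3, 35/6)
  (11/12, 161/24)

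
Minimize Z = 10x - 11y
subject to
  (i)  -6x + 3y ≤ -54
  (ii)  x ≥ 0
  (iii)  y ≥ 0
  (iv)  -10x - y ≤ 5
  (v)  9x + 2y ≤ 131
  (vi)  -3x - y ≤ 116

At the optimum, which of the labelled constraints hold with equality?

(i) and (v)

Extreme points and Z = 10x - 11y:
  (9, 0) → Z = 90
  (167/13, 100/13) → Z = 570/13
  (131/9, 0) → Z = 1310/9

The minimum is at (167/13, 100/13). Substituting into each constraint, equality holds for (i) and (v); the remaining constraints have slack.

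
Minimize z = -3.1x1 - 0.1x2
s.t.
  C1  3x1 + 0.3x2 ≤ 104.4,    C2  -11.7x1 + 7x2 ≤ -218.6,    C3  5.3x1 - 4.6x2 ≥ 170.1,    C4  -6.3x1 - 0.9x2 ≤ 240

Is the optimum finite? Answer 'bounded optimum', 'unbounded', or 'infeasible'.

Corner points and z = -3.1x1 - 0.1x2:
  (5903/171, 478/171) → z = -61157/570
  (1844/9, -15308/9) → z = -6976/15
  (-9257/836, -83159/1672) → z = 657093/16720
  (-49442/1821, -46502/607) → z = 836104/9105
The feasible region has finitely many vertices and no improving ray; the minimum is -6976/15 at (1844/9, -15308/9).

bounded optimum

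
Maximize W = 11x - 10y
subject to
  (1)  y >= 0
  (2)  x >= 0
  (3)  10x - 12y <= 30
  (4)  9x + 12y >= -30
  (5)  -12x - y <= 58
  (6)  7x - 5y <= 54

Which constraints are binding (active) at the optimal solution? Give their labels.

Feasible corners and W = 11x - 10y:
  (0, 0) → W = 0
  (3, 0) → W = 33
  (249/17, 165/17) → W = 1089/17
The feasible region is unbounded (it extends along (0, 1), (5, 7)), but W strictly decreases along every unbounded feasible direction, so there is no improving ray and the maximum is attained at a vertex.

The maximum is at (249/17, 165/17). Substituting into each constraint, equality holds for (3) and (6); the remaining constraints have slack.

(3) and (6)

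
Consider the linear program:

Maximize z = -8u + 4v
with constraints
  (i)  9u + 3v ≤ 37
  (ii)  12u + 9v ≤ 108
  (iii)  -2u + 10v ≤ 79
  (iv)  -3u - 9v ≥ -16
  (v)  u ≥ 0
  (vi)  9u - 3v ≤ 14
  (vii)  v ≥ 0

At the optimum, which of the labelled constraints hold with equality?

(iv) and (v)

Feasible corners and z = -8u + 4v:
  (0, 16/9) → z = 64/9
  (29/15, 17/15) → z = -164/15
  (0, 0) → z = 0
  (14/9, 0) → z = -112/9

The maximum is at (0, 16/9). Substituting into each constraint, equality holds for (iv) and (v); the remaining constraints have slack.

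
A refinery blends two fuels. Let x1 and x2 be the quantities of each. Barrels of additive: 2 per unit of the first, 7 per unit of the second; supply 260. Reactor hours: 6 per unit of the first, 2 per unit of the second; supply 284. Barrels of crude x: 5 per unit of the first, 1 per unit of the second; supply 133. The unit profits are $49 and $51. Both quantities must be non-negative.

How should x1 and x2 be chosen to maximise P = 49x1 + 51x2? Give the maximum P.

x1 = 61/3, x2 = 94/3, maximum P = 7783/3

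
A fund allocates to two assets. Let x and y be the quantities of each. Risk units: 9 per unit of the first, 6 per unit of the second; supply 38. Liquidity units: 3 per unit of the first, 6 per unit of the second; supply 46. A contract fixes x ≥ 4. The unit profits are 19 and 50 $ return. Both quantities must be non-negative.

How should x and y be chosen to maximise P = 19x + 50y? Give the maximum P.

The optimum lies where 9x + 6y = 38 and x = 4.
Solving simultaneously gives x = 4, y = 1/3.

x = 4, y = 1/3, maximum P = 278/3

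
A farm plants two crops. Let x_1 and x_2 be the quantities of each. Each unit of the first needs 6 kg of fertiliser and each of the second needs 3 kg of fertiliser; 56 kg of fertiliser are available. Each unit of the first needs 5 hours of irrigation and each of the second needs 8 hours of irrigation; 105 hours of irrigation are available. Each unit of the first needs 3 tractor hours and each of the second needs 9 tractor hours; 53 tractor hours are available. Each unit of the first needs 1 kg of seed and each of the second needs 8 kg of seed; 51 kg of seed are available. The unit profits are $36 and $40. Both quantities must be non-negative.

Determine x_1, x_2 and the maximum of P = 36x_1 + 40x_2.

Feasible corners and P = 36x_1 + 40x_2:
  (0, 0) → P = 0
  (0, 53/9) → P = 2120/9
  (28/3, 0) → P = 336
  (23/3, 10/3) → P = 1228/3

x_1 = 23/3, x_2 = 10/3, maximum P = 1228/3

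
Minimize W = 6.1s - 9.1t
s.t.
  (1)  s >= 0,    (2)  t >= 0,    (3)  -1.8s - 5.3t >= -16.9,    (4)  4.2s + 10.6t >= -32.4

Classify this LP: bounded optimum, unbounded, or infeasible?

Extreme points and W = 6.1s - 9.1t:
  (0, 0) → W = 0
  (0, 169/53) → W = -15379/530
  (169/18, 0) → W = 10309/180
The feasible region has finitely many vertices and no improving ray; the minimum is -15379/530 at (0, 169/53).

bounded optimum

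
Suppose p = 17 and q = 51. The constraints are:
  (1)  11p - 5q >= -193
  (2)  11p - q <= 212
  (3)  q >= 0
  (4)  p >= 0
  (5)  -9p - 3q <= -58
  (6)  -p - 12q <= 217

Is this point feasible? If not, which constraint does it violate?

feasible

(1): -68 ≥ -193 ✓
(2): 136 ≤ 212 ✓
(3): 51 ≥ 0 ✓
(4): 17 ≥ 0 ✓
(5): -306 ≤ -58 ✓
(6): -629 ≤ 217 ✓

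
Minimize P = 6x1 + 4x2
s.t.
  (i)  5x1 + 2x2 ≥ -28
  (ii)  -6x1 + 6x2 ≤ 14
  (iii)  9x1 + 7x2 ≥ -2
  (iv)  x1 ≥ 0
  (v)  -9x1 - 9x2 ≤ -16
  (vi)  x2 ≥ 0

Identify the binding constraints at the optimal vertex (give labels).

(iv) and (v)

Extreme points and P = 6x1 + 4x2:
  (0, 7/3) → P = 28/3
  (0, 16/9) → P = 64/9
  (16/9, 0) → P = 32/3
The feasible region is unbounded (it extends along (1, 0), (1, 1)), but P strictly increases along every unbounded feasible direction, so there is no improving ray and the minimum is attained at a vertex.

The minimum is at (0, 16/9). Substituting into each constraint, equality holds for (iv) and (v); the remaining constraints have slack.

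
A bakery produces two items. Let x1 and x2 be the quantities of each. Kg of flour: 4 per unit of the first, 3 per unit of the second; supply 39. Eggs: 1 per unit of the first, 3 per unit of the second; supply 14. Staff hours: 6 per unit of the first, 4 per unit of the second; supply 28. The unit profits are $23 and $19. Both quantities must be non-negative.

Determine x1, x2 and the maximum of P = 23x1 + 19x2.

Corner points and P = 23x1 + 19x2:
  (0, 0) → P = 0
  (0, 14/3) → P = 266/3
  (14/3, 0) → P = 322/3
  (2, 4) → P = 122

x1 = 2, x2 = 4, maximum P = 122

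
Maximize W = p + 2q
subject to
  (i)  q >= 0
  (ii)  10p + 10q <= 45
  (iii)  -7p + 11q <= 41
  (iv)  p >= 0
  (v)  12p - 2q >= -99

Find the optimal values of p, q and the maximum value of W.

p = 17/36, q = 145/36, maximum W = 307/36

Vertices and W = p + 2q:
  (9/2, 0) → W = 9/2
  (0, 0) → W = 0
  (17/36, 145/36) → W = 307/36
  (0, 41/11) → W = 82/11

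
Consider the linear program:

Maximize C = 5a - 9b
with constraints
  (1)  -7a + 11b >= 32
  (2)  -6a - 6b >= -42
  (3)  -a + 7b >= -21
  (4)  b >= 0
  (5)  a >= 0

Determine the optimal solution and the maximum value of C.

a = 0, b = 32/11, maximum C = -288/11

Vertices and C = 5a - 9b:
  (5/2, 9/2) → C = -28
  (0, 32/11) → C = -288/11
  (0, 7) → C = -63

At the optimal vertex, -7a + 11b = 32 and a = 0.
Solving simultaneously gives a = 0, b = 32/11.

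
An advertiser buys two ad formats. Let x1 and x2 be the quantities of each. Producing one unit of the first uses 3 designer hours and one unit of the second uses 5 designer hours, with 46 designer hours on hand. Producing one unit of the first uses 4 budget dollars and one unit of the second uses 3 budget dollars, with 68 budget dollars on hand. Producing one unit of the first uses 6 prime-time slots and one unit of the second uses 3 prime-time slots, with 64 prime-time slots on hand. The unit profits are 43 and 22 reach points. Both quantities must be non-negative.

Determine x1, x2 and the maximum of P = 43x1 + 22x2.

x1 = 26/3, x2 = 4, maximum P = 1382/3

Feasible corners and P = 43x1 + 22x2:
  (0, 0) → P = 0
  (0, 46/5) → P = 1012/5
  (32/3, 0) → P = 1376/3
  (26/3, 4) → P = 1382/3

The binding constraints are 3x1 + 5x2 = 46 and 6x1 + 3x2 = 64.
Solving simultaneously gives x1 = 26/3, x2 = 4.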